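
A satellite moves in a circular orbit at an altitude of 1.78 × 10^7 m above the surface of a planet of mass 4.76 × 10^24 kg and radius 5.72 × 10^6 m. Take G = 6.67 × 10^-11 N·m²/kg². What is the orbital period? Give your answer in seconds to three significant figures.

40200 s

r = R + h = 5.72 × 10^6 + 1.78 × 10^7 = 2.352 × 10^7 m. Gravity provides the centripetal force: G M m / r² = m v² / r ⇒ v = √(GM/r) = 3674 m/s.
T = 2πr/v = 2π × 2.352 × 10^7 / 3674 = 40220 s.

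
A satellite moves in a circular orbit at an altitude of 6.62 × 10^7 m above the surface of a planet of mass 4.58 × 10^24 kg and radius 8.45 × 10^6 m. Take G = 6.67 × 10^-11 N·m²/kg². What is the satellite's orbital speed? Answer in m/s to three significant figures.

2020 m/s

Orbital radius r = R + h = 8.45 × 10^6 + 6.62 × 10^7 = 7.465 × 10^7 m.
Gravity supplies the centripetal force: G M m / r² = m v² / r, so v = √(GM/r).
v = √(6.67 × 10^-11 × 4.58 × 10^24 / 7.465 × 10^7) = √(4.092 × 10^6) = 2023 m/s.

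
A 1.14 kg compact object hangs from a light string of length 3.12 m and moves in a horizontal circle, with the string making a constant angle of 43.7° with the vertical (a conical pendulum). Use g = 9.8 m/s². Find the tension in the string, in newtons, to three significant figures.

15.5 N

Vertically the bob has no acceleration, so T cosθ = mg.
T = mg/cosθ = 1.14 × 9.8 / cos 43.7° = 11.17/0.7230 = 15.45 N.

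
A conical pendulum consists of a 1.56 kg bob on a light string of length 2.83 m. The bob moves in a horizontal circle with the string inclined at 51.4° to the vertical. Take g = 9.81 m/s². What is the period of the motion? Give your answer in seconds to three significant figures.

r = L sinθ = 2.212 m. From T sinθ = mω²r and T cosθ = mg: tanθ = ω²r/g, so ω² = g tanθ / r = g/(L cosθ).
ω = √(g/(L cosθ)) = √(9.81/(2.83 × 0.6239)) = √5.556 = 2.357 rad/s.
Period = 2π/ω = 2.666 s.

2.67 s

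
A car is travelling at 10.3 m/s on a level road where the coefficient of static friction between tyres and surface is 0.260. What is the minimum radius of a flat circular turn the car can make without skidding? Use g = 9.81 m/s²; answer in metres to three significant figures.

At the limit, μ_s m g = m v²/r, so r_min = v²/(μ_s g) = (10.3)²/(0.260 × 9.81) = 106.1/2.551 = 41.59 m.

41.6 m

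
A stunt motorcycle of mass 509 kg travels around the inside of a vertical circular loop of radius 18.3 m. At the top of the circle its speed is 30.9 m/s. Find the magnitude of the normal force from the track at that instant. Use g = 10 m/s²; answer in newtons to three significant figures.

21500 N

At the top, both N and the weight mg point inward (toward the centre), so N + mg = mv²/r.
N = m(v²/r − g) = 509 × ((30.9)²/18.3 − 10.0) = 509 × (52.18 − 10.0) = 509 × 42.18 = 21470 N.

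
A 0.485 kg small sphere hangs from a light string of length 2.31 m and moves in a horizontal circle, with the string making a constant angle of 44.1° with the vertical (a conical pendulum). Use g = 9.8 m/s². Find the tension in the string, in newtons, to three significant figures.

Vertically the bob has no acceleration, so T cosθ = mg.
T = mg/cosθ = 0.485 × 9.8 / cos 44.1° = 4.753/0.7181 = 6.619 N.

6.62 N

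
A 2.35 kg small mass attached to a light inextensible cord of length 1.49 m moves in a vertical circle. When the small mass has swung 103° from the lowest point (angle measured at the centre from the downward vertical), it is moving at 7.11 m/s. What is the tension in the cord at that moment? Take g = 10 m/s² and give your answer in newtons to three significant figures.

74.4 N

Take the radial direction toward the centre of the circle as positive. The component of the weight along the string toward the centre is −mg cos φ (φ measured from the bottom), so Newton's second law along the string gives T − mg cos φ = m v²/r.
cos 103° = -0.2250, so T = m(v²/r + g cos φ) = 2.35 × ((7.11)²/1.49 + 10.0 × -0.2250) = 2.35 × (33.93 + (-2.250)) = 2.35 × 31.68 = 74.44 N.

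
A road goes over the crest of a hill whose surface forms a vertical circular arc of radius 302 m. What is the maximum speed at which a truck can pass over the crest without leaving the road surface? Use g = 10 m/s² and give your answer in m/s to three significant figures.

At the crest the centre of the circle is below the truck, so the net downward (centripetal) force is mg − N = mv²/r.
The truck leaves the road when N → 0, giving v_max = √(g r) = √(10.0 × 302) = 54.95 m/s.

55.0 m/s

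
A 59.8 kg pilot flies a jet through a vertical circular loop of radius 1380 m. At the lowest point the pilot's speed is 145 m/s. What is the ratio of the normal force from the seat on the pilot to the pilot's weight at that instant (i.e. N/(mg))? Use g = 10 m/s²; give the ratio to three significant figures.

At the bottom, N − mg = mv²/r, so N = m(v²/r + g) and N/(mg) = v²/(rg) + 1 = (145)²/(1380 × 10.0) + 1 = 1.524 + 1 = 2.524.

2.52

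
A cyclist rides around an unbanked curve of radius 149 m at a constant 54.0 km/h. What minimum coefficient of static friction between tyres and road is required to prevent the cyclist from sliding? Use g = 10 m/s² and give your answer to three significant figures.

0.151

v = 54.0/3.6 = 15.00 m/s.
Friction provides the centripetal force: μ_s m g = m v²/r, so μ_s = v²/(g r) = (15.00)²/(10.0 × 149) = 225.0/1490 = 0.1510.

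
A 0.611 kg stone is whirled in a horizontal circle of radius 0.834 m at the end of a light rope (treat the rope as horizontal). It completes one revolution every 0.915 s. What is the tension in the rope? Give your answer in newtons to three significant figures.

24.0 N

v = 2πr/T = 2π × 0.834/0.915 = 5.727 m/s.
The tension is the only horizontal force, so it supplies the full centripetal force: T = m v²/r = 0.611 × (5.727)²/0.834 = 0.611 × 32.80/0.834 = 24.03 N.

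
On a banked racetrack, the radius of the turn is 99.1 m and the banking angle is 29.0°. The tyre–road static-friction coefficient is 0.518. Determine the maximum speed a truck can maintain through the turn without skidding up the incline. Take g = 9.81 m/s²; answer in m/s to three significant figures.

At the maximum speed, friction acts down the slope at its limiting value f = μN. Radially (horizontal, toward centre): N sinθ + μN cosθ = mv²/r. Vertically: N cosθ − μN sinθ = mg.
Dividing: v² = r g (sinθ + μcosθ)/(cosθ − μsinθ).
sinθ + μcosθ = 0.4848 + 0.518×0.8746 = 0.9379; cosθ − μsinθ = 0.8746 − 0.518×0.4848 = 0.6235.
v² = 99.1 × 9.81 × 0.9379/0.6235 = 1462 m²/s², so v = 38.24 m/s.

38.2 m/s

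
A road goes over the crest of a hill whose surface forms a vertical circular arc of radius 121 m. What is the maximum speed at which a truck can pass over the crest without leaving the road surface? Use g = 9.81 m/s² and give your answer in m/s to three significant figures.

At the crest the centre of the circle is below the truck, so the net downward (centripetal) force is mg − N = mv²/r.
The truck leaves the road when N → 0, giving v_max = √(g r) = √(9.81 × 121) = 34.45 m/s.

34.5 m/s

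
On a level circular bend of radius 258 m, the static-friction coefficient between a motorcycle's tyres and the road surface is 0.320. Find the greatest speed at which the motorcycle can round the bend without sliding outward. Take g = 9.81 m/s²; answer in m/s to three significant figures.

Friction provides the centripetal force on a flat curve. At maximum speed it is at its limiting value: μ_s m g = m v²/r.
Mass cancels: v_max = √(μ_s g r) = √(0.320 × 9.81 × 258) = √809.9 = 28.46 m/s.

28.5 m/s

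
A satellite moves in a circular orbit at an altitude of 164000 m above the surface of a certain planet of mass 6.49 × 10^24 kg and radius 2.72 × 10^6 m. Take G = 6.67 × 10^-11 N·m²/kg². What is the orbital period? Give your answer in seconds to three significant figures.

r = R + h = 2.72 × 10^6 + 164000 = 2.884 × 10^6 m. Gravity provides the centripetal force: G M m / r² = m v² / r ⇒ v = √(GM/r) = 12250 m/s.
T = 2πr/v = 2π × 2.884 × 10^6 / 12250 = 1479 s.

1480 s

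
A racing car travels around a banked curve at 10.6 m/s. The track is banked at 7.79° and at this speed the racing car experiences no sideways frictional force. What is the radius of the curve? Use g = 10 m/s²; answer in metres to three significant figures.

Frictionless banking: tanθ = v²/(rg), so r = v²/(g tanθ).
r = (10.6)²/(10.0 × tan 7.79°) = 112.4/(10.0 × 0.1368) = 112.4/1.368 = 82.13 m.

82.1 m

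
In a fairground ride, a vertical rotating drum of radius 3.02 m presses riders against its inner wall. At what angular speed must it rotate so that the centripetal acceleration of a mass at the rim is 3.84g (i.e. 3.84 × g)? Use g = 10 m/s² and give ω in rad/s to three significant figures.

Centripetal acceleration a_c = ω²r. Setting ω²r = 3.84g:
ω = √(3.84g / r) = √(3.84 × 10.0 / 3.02) = √12.72 = 3.566 rad/s.

3.57 rad/s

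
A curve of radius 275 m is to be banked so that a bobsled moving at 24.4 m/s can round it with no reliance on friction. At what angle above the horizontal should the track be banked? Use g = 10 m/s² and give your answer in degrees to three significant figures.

12.2°

With no friction, the horizontal component of the normal force provides the centripetal force: N sinθ = mv²/r, while N cosθ = mg vertically.
Dividing: tanθ = v²/(r g) = (24.4)²/(275 × 10.0) = 595.4/2750 = 0.2165.
θ = arctan(0.2165) = 12.22°.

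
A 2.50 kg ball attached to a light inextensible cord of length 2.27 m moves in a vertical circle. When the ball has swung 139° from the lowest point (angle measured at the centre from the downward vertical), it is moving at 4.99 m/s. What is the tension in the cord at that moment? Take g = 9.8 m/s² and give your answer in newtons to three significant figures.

8.93 N

Take the radial direction toward the centre of the circle as positive. The component of the weight along the string toward the centre is −mg cos φ (φ measured from the bottom), so Newton's second law along the string gives T − mg cos φ = m v²/r.
cos 139° = -0.7547, so T = m(v²/r + g cos φ) = 2.50 × ((4.99)²/2.27 + 9.8 × -0.7547) = 2.50 × (10.97 + (-7.396)) = 2.50 × 3.573 = 8.933 N.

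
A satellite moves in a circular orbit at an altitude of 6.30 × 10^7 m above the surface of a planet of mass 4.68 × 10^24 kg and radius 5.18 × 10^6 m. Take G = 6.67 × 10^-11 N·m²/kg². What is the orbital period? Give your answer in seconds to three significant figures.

r = R + h = 5.18 × 10^6 + 6.30 × 10^7 = 6.818 × 10^7 m. Gravity provides the centripetal force: G M m / r² = m v² / r ⇒ v = √(GM/r) = 2140 m/s.
T = 2πr/v = 2π × 6.818 × 10^7 / 2140 = 200200 s.

200000 s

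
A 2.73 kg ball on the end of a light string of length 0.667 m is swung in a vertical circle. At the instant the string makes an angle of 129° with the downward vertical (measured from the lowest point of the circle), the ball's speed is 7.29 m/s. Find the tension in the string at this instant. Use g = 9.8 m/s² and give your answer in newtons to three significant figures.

201 N

Take the radial direction toward the centre of the circle as positive. The component of the weight along the string toward the centre is −mg cos φ (φ measured from the bottom), so Newton's second law along the string gives T − mg cos φ = m v²/r.
cos 129° = -0.6293, so T = m(v²/r + g cos φ) = 2.73 × ((7.29)²/0.667 + 9.8 × -0.6293) = 2.73 × (79.68 + (-6.167)) = 2.73 × 73.51 = 200.7 N.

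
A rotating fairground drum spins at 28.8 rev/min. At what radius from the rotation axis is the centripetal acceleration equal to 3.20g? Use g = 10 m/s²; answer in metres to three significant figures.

3.52 m

ω = 28.8 rev/min × 2π/60 = 3.016 rad/s.
a_c = ω²r = 3.20g ⇒ r = 3.20 × 10.0 / (3.016)² = 32.00/9.096 = 3.518 m.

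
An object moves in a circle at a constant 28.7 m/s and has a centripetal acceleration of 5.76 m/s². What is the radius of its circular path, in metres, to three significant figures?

143 m

a_c = v²/r ⇒ r = v²/a_c = (28.7)²/5.76 = 823.7/5.76 = 143.0 m.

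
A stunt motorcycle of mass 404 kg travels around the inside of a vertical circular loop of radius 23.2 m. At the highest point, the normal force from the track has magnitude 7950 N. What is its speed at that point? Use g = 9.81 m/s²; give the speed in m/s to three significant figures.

At the top, N + mg = mv²/r, so v = √(r(N/m + g)) = √(23.2 × (7950/404 + 9.81)) = √(23.2 × 29.49) = √684.1 = 26.16 m/s.

26.2 m/s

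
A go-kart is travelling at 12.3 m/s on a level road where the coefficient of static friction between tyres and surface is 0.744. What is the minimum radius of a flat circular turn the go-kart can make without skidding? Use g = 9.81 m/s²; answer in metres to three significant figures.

At the limit, μ_s m g = m v²/r, so r_min = v²/(μ_s g) = (12.3)²/(0.744 × 9.81) = 151.3/7.299 = 20.73 m.

20.7 m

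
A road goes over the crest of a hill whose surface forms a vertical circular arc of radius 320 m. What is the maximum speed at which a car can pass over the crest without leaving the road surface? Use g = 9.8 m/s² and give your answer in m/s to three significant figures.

At the crest the centre of the circle is below the car, so the net downward (centripetal) force is mg − N = mv²/r.
The car leaves the road when N → 0, giving v_max = √(g r) = √(9.8 × 320) = 56.00 m/s.

56.0 m/s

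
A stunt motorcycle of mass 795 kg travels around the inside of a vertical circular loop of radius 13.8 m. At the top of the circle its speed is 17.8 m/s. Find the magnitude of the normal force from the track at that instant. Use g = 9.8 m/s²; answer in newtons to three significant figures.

10500 N

At the top, both N and the weight mg point inward (toward the centre), so N + mg = mv²/r.
N = m(v²/r − g) = 795 × ((17.8)²/13.8 − 9.8) = 795 × (22.96 − 9.8) = 795 × 13.16 = 10460 N.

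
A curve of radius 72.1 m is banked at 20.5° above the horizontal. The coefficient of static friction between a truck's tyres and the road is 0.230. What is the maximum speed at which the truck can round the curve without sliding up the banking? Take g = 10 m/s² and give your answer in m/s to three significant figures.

21.8 m/s

At the maximum speed, friction acts down the slope at its limiting value f = μN. Radially (horizontal, toward centre): N sinθ + μN cosθ = mv²/r. Vertically: N cosθ − μN sinθ = mg.
Dividing: v² = r g (sinθ + μcosθ)/(cosθ − μsinθ).
sinθ + μcosθ = 0.3502 + 0.230×0.9367 = 0.5656; cosθ − μsinθ = 0.9367 − 0.230×0.3502 = 0.8561.
v² = 72.1 × 10.0 × 0.5656/0.8561 = 476.4 m²/s², so v = 21.83 m/s.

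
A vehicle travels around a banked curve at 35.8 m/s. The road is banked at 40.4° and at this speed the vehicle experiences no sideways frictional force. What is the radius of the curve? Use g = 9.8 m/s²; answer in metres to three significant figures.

154 m

Frictionless banking: tanθ = v²/(rg), so r = v²/(g tanθ).
r = (35.8)²/(9.8 × tan 40.4°) = 1282/(9.8 × 0.8511) = 1282/8.340 = 153.7 m.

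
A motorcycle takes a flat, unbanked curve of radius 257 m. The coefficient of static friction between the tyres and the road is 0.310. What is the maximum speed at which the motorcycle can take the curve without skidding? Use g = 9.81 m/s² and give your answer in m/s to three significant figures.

Friction provides the centripetal force on a flat curve. At maximum speed it is at its limiting value: μ_s m g = m v²/r.
Mass cancels: v_max = √(μ_s g r) = √(0.310 × 9.81 × 257) = √781.6 = 27.96 m/s.

28.0 m/s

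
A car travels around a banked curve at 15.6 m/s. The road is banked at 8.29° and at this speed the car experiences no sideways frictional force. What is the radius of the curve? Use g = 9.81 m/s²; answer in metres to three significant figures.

Frictionless banking: tanθ = v²/(rg), so r = v²/(g tanθ).
r = (15.6)²/(9.81 × tan 8.29°) = 243.4/(9.81 × 0.1457) = 243.4/1.429 = 170.3 m.

170 m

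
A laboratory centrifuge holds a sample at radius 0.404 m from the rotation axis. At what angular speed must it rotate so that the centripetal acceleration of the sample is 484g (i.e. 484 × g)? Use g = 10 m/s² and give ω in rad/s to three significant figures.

109 rad/s

Centripetal acceleration a_c = ω²r. Setting ω²r = 484g:
ω = √(484g / r) = √(484 × 10.0 / 0.404) = √11980 = 109.5 rad/s.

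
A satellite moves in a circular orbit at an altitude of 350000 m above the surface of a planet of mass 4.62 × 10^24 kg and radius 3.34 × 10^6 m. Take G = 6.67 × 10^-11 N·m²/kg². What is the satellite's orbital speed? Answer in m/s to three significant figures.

Orbital radius r = R + h = 3.34 × 10^6 + 350000 = 3.690 × 10^6 m.
Gravity supplies the centripetal force: G M m / r² = m v² / r, so v = √(GM/r).
v = √(6.67 × 10^-11 × 4.62 × 10^24 / 3.690 × 10^6) = √(8.351 × 10^7) = 9138 m/s.

9140 m/s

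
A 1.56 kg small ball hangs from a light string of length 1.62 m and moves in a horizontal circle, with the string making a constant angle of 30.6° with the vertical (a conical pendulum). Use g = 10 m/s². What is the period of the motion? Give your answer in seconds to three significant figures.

2.35 s

r = L sinθ = 0.8246 m. From T sinθ = mω²r and T cosθ = mg: tanθ = ω²r/g, so ω² = g tanθ / r = g/(L cosθ).
ω = √(g/(L cosθ)) = √(10.0/(1.62 × 0.8607)) = √7.172 = 2.678 rad/s.
Period = 2π/ω = 2.346 s.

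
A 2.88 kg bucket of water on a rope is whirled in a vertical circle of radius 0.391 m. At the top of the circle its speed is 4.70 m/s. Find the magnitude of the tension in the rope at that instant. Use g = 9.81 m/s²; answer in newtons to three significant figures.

134 N

At the top, both T and the weight mg point inward (toward the centre), so T + mg = mv²/r.
T = m(v²/r − g) = 2.88 × ((4.70)²/0.391 − 9.81) = 2.88 × (56.50 − 9.81) = 2.88 × 46.69 = 134.5 N.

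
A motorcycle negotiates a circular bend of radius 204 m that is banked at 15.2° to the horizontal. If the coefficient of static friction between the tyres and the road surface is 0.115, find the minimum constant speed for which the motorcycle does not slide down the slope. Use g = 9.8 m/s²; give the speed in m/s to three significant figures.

At the minimum speed, friction acts up the slope at its limiting value f = μN. Radially (horizontal, toward centre): N sinθ − μN cosθ = mv²/r. Vertically: N cosθ + μN sinθ = mg.
Dividing: v² = r g (sinθ − μcosθ)/(cosθ + μsinθ).
sinθ − μcosθ = 0.2622 − 0.115×0.9650 = 0.1512; cosθ + μsinθ = 0.9650 + 0.115×0.2622 = 0.9952.
v² = 204 × 9.8 × 0.1512/0.9952 = 303.8 m²/s², so v = 17.43 m/s.

17.4 m/s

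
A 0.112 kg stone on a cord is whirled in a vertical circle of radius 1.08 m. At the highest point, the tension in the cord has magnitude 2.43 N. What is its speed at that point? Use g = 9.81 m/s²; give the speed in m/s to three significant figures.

5.83 m/s

At the top, T + mg = mv²/r, so v = √(r(T/m + g)) = √(1.08 × (2.43/0.112 + 9.81)) = √(1.08 × 31.51) = √34.03 = 5.833 m/s.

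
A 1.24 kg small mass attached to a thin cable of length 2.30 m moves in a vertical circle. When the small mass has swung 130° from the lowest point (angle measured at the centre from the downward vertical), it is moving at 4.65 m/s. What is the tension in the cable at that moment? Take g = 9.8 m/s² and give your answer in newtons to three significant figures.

Take the radial direction toward the centre of the circle as positive. The component of the weight along the string toward the centre is −mg cos φ (φ measured from the bottom), so Newton's second law along the string gives T − mg cos φ = m v²/r.
cos 130° = -0.6428, so T = m(v²/r + g cos φ) = 1.24 × ((4.65)²/2.30 + 9.8 × -0.6428) = 1.24 × (9.401 + (-6.299)) = 1.24 × 3.102 = 3.846 N.

3.85 N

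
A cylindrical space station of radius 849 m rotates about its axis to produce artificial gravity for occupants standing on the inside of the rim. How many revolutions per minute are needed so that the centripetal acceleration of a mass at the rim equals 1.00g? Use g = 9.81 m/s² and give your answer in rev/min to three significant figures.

Require ω²r = 1.00g, so ω = √(1.00 × 9.81/849) = 0.1075 rad/s.
In rev/min: ω × 60/(2π) = 0.1075 × 60/(2π) = 1.026 rev/min.

1.03 rev/min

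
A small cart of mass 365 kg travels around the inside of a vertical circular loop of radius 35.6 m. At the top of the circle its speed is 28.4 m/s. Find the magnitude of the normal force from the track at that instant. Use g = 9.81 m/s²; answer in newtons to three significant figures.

4690 N

At the top, both N and the weight mg point inward (toward the centre), so N + mg = mv²/r.
N = m(v²/r − g) = 365 × ((28.4)²/35.6 − 9.81) = 365 × (22.66 − 9.81) = 365 × 12.85 = 4689 N.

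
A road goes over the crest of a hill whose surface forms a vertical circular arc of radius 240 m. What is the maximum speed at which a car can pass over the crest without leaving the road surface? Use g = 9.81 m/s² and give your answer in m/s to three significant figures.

At the crest the centre of the circle is below the car, so the net downward (centripetal) force is mg − N = mv²/r.
The car leaves the road when N → 0, giving v_max = √(g r) = √(9.81 × 240) = 48.52 m/s.

48.5 m/s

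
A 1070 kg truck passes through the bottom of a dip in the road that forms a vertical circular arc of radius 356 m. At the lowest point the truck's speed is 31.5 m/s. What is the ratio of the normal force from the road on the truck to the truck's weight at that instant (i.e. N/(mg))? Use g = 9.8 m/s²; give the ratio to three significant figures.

1.28

At the bottom, N − mg = mv²/r, so N = m(v²/r + g) and N/(mg) = v²/(rg) + 1 = (31.5)²/(356 × 9.8) + 1 = 0.2844 + 1 = 1.284.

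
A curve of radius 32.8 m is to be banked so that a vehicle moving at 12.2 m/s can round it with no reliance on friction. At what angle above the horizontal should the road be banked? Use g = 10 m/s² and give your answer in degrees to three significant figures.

For a frictionless banked turn: horizontally N sinθ = mv²/r and vertically N cosθ = mg.
Dividing: tanθ = v²/(r g) = (12.2)²/(32.8 × 10.0) = 148.8/328.0 = 0.4538.
θ = arctan(0.4538) = 24.41°.

24.4°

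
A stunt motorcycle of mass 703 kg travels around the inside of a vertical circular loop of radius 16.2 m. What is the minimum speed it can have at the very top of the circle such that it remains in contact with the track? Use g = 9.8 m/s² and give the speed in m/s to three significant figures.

At the highest point the centre is directly below, so both the weight and N act inward: N + mg = mv²/r.
At minimum speed N → 0, so mg = mv_min²/r ⇒ v_min = √(g r) = √(9.8 × 16.2) = 12.60 m/s.

12.6 m/s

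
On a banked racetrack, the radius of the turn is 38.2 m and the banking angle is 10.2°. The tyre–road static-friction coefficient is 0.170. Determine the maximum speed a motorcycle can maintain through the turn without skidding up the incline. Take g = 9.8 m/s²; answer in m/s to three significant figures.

11.6 m/s

At the maximum speed, friction acts down the slope at its limiting value f = μN. Radially (horizontal, toward centre): N sinθ + μN cosθ = mv²/r. Vertically: N cosθ − μN sinθ = mg.
Dividing: v² = r g (sinθ + μcosθ)/(cosθ − μsinθ).
sinθ + μcosθ = 0.1771 + 0.170×0.9842 = 0.3444; cosθ − μsinθ = 0.9842 − 0.170×0.1771 = 0.9541.
v² = 38.2 × 9.8 × 0.3444/0.9541 = 135.1 m²/s², so v = 11.62 m/s.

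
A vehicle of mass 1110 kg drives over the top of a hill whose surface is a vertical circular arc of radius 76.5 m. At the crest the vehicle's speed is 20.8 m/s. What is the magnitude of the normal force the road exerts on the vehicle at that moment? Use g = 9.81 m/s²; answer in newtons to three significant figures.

4610 N

At the crest the centripetal acceleration points downward (toward the centre of the arc), so mg − N = mv²/r.
N = m(g − v²/r) = 1110 × (9.81 − (20.8)²/76.5) = 1110 × (9.81 − 5.655) = 1110 × 4.155 = 4612 N.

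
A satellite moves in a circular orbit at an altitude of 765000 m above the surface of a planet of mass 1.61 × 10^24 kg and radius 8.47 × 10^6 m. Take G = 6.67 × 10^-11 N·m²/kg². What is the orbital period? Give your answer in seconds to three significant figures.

17000 s

r = R + h = 8.47 × 10^6 + 765000 = 9.235 × 10^6 m. Gravity provides the centripetal force: G M m / r² = m v² / r ⇒ v = √(GM/r) = 3410 m/s.
T = 2πr/v = 2π × 9.235 × 10^6 / 3410 = 17020 s.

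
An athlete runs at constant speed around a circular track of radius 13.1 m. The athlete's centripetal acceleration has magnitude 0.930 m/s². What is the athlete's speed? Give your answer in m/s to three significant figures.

a_c = v²/r ⇒ v = √(a_c · r) = √(0.930 × 13.1) = √12.18 = 3.490 m/s.

3.49 m/s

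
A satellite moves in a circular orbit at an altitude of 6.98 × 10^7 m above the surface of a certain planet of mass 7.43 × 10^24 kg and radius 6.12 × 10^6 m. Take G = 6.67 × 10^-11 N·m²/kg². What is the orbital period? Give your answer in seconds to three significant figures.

187000 s

r = R + h = 6.12 × 10^6 + 6.98 × 10^7 = 7.592 × 10^7 m. Gravity provides the centripetal force: G M m / r² = m v² / r ⇒ v = √(GM/r) = 2555 m/s.
T = 2πr/v = 2π × 7.592 × 10^7 / 2555 = 186700 s.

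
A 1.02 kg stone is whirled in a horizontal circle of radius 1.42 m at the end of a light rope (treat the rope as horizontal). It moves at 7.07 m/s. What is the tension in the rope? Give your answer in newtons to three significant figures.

35.9 N

The tension is the only horizontal force, so it supplies the full centripetal force: T = m v²/r = 1.02 × (7.070)²/1.42 = 1.02 × 49.98/1.42 = 35.90 N.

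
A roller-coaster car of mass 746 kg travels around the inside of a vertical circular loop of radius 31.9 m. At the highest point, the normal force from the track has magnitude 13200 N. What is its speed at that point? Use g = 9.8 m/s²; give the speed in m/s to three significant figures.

At the top, N + mg = mv²/r, so v = √(r(N/m + g)) = √(31.9 × (13200/746 + 9.8)) = √(31.9 × 27.49) = √877.1 = 29.62 m/s.

29.6 m/s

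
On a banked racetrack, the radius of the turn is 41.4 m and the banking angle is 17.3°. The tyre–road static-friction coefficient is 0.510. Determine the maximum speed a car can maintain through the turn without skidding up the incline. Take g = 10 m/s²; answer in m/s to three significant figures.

20.1 m/s

At the maximum speed, friction acts down the slope at its limiting value f = μN. Radially (horizontal, toward centre): N sinθ + μN cosθ = mv²/r. Vertically: N cosθ − μN sinθ = mg.
Dividing: v² = r g (sinθ + μcosθ)/(cosθ − μsinθ).
sinθ + μcosθ = 0.2974 + 0.510×0.9548 = 0.7843; cosθ − μsinθ = 0.9548 − 0.510×0.2974 = 0.8031.
v² = 41.4 × 10.0 × 0.7843/0.8031 = 404.3 m²/s², so v = 20.11 m/s.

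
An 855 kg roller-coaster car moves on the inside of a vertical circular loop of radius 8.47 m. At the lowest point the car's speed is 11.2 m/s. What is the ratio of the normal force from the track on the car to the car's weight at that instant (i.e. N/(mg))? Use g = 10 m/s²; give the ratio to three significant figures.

2.48

At the bottom, N − mg = mv²/r, so N = m(v²/r + g) and N/(mg) = v²/(rg) + 1 = (11.2)²/(8.47 × 10.0) + 1 = 1.481 + 1 = 2.481.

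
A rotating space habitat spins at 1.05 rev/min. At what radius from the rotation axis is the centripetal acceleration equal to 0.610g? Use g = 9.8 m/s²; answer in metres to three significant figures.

ω = 1.05 rev/min × 2π/60 = 0.1100 rad/s.
a_c = ω²r = 0.610g ⇒ r = 0.610 × 9.8 / (0.1100)² = 5.978/0.01209 = 494.4 m.

494 m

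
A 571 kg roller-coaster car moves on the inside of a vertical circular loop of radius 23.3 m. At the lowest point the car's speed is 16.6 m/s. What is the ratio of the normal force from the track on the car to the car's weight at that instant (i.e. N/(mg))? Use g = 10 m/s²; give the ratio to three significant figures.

2.18

At the bottom, N − mg = mv²/r, so N = m(v²/r + g) and N/(mg) = v²/(rg) + 1 = (16.6)²/(23.3 × 10.0) + 1 = 1.183 + 1 = 2.183.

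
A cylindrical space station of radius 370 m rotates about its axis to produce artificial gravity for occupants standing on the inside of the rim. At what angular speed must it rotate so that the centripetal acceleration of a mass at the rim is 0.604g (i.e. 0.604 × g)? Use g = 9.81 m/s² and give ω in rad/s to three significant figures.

0.127 rad/s

Centripetal acceleration a_c = ω²r. Setting ω²r = 0.604g:
ω = √(0.604g / r) = √(0.604 × 9.81 / 370) = √0.01601 = 0.1265 rad/s.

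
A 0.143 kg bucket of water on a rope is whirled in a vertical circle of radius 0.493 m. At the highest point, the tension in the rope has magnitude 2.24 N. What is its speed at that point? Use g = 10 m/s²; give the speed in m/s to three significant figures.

3.56 m/s

At the top, T + mg = mv²/r, so v = √(r(T/m + g)) = √(0.493 × (2.24/0.143 + 10.0)) = √(0.493 × 25.66) = √12.65 = 3.557 m/s.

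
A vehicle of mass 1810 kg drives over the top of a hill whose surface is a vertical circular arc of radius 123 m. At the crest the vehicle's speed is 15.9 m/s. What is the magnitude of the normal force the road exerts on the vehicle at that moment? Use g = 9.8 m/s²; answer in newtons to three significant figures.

14000 N

At the crest the centripetal acceleration points downward (toward the centre of the arc), so mg − N = mv²/r.
N = m(g − v²/r) = 1810 × (9.8 − (15.9)²/123) = 1810 × (9.8 − 2.055) = 1810 × 7.745 = 14020 N.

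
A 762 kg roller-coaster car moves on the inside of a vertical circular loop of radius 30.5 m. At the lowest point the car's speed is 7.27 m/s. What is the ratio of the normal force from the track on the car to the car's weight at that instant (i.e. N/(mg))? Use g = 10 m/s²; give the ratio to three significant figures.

1.17

At the bottom, N − mg = mv²/r, so N = m(v²/r + g) and N/(mg) = v²/(rg) + 1 = (7.27)²/(30.5 × 10.0) + 1 = 0.1733 + 1 = 1.173.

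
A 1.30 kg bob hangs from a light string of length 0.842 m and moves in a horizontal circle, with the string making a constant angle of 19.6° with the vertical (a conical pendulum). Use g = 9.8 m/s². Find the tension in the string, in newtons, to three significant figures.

Vertically the bob has no acceleration, so T cosθ = mg.
T = mg/cosθ = 1.30 × 9.8 / cos 19.6° = 12.74/0.9421 = 13.52 N.

13.5 N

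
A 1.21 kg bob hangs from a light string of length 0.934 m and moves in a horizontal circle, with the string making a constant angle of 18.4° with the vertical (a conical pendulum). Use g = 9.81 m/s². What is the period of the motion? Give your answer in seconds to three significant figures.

1.89 s

r = L sinθ = 0.2948 m. From T sinθ = mω²r and T cosθ = mg: tanθ = ω²r/g, so ω² = g tanθ / r = g/(L cosθ).
ω = √(g/(L cosθ)) = √(9.81/(0.934 × 0.9489)) = √11.07 = 3.327 rad/s.
Period = 2π/ω = 1.889 s.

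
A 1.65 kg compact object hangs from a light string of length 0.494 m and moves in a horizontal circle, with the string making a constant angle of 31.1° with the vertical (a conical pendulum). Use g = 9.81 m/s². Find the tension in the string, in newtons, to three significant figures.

18.9 N

Vertically the bob has no acceleration, so T cosθ = mg.
T = mg/cosθ = 1.65 × 9.81 / cos 31.1° = 16.19/0.8563 = 18.90 N.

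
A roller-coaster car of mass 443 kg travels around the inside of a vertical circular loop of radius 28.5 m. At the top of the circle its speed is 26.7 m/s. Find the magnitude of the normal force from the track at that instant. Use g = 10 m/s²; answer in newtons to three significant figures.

6650 N

At the top, both N and the weight mg point inward (toward the centre), so N + mg = mv²/r.
N = m(v²/r − g) = 443 × ((26.7)²/28.5 − 10.0) = 443 × (25.01 − 10.0) = 443 × 15.01 = 6651 N.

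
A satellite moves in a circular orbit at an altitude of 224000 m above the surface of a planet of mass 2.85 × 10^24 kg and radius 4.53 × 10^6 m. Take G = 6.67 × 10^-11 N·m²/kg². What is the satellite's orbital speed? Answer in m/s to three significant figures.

Orbital radius r = R + h = 4.53 × 10^6 + 224000 = 4.754 × 10^6 m.
Gravity supplies the centripetal force: G M m / r² = m v² / r, so v = √(GM/r).
v = √(6.67 × 10^-11 × 2.85 × 10^24 / 4.754 × 10^6) = √(3.999 × 10^7) = 6323 m/s.

6320 m/s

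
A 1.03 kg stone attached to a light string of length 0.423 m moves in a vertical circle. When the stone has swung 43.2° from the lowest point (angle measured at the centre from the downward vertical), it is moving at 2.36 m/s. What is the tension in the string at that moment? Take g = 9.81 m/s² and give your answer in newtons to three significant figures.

Take the radial direction toward the centre of the circle as positive. The component of the weight along the string toward the centre is −mg cos φ (φ measured from the bottom), so Newton's second law along the string gives T − mg cos φ = m v²/r.
cos 43.2° = 0.7290, so T = m(v²/r + g cos φ) = 1.03 × ((2.36)²/0.423 + 9.81 × 0.7290) = 1.03 × (13.17 + (7.151)) = 1.03 × 20.32 = 20.93 N.

20.9 N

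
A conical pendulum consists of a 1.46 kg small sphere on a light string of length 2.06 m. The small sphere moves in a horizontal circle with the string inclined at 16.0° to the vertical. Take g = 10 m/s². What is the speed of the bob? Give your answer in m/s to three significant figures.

1.28 m/s

The radius of the circle is r = L sinθ = 2.06 × sin 16.0° = 0.5678 m.
Horizontally T sinθ = mv²/r and vertically T cosθ = mg, so tanθ = v²/(rg).
v = √(r g tanθ) = √(0.5678 × 10.0 × 0.2867) = √1.628 = 1.276 m/s.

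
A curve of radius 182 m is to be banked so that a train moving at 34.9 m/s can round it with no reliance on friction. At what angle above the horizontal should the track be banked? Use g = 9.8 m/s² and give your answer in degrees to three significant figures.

With no friction, the horizontal component of the normal force provides the centripetal force: N sinθ = mv²/r, while N cosθ = mg vertically.
Dividing: tanθ = v²/(r g) = (34.9)²/(182 × 9.8) = 1218/1784 = 0.6829.
θ = arctan(0.6829) = 34.33°.

34.3°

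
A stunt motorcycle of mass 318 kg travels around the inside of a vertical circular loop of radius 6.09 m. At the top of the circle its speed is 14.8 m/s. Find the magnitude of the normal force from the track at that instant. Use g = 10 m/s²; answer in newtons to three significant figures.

At the top, both N and the weight mg point inward (toward the centre), so N + mg = mv²/r.
N = m(v²/r − g) = 318 × ((14.8)²/6.09 − 10.0) = 318 × (35.97 − 10.0) = 318 × 25.97 = 8258 N.

8260 N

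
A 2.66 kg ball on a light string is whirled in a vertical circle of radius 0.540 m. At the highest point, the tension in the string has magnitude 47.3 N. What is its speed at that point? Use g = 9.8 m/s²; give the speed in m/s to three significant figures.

At the top, T + mg = mv²/r, so v = √(r(T/m + g)) = √(0.540 × (47.3/2.66 + 9.8)) = √(0.540 × 27.58) = √14.89 = 3.859 m/s.

3.86 m/s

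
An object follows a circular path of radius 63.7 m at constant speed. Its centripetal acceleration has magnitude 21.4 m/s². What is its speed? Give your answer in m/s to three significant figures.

36.9 m/s

a_c = v²/r ⇒ v = √(a_c · r) = √(21.4 × 63.7) = √1363 = 36.92 m/s.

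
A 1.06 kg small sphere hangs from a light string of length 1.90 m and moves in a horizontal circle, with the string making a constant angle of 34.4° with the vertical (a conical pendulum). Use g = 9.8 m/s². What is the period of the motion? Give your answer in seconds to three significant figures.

2.51 s

r = L sinθ = 1.073 m. From T sinθ = mω²r and T cosθ = mg: tanθ = ω²r/g, so ω² = g tanθ / r = g/(L cosθ).
ω = √(g/(L cosθ)) = √(9.8/(1.90 × 0.8251)) = √6.251 = 2.500 rad/s.
Period = 2π/ω = 2.513 s.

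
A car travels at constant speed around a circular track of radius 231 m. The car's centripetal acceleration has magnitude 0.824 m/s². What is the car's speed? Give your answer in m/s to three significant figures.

13.8 m/s

a_c = v²/r ⇒ v = √(a_c · r) = √(0.824 × 231) = √190.3 = 13.80 m/s.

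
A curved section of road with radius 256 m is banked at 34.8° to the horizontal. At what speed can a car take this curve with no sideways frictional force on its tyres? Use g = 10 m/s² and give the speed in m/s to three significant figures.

On a frictionless banked curve, N sinθ = mv²/r and N cosθ = mg, so tanθ = v²/(rg).
v = √(r g tanθ) = √(256 × 10.0 × tan 34.8°) = √(256 × 10.0 × 0.6950) = √1779 = 42.18 m/s.

42.2 m/s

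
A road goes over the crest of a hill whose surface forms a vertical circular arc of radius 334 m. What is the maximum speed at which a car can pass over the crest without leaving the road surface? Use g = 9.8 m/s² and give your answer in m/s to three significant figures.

57.2 m/s

At the crest the centre of the circle is below the car, so the net downward (centripetal) force is mg − N = mv²/r.
The car leaves the road when N → 0, giving v_max = √(g r) = √(9.8 × 334) = 57.21 m/s.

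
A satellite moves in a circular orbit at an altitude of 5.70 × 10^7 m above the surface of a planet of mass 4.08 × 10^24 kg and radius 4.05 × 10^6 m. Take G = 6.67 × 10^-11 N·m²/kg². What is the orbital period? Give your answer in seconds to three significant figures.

182000 s

r = R + h = 4.05 × 10^6 + 5.70 × 10^7 = 6.105 × 10^7 m. Gravity provides the centripetal force: G M m / r² = m v² / r ⇒ v = √(GM/r) = 2111 m/s.
T = 2πr/v = 2π × 6.105 × 10^7 / 2111 = 181700 s.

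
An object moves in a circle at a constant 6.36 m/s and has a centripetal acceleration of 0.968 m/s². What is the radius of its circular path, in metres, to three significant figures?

41.8 m

a_c = v²/r ⇒ r = v²/a_c = (6.36)²/0.968 = 40.45/0.968 = 41.79 m.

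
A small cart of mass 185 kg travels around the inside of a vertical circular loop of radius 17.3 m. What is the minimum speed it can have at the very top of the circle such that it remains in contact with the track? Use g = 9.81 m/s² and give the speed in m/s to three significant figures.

13.0 m/s

At the top, both weight mg and N point toward the centre: N + mg = mv²/r.
At minimum speed N → 0, so mg = mv_min²/r ⇒ v_min = √(g r) = √(9.81 × 17.3) = 13.03 m/s.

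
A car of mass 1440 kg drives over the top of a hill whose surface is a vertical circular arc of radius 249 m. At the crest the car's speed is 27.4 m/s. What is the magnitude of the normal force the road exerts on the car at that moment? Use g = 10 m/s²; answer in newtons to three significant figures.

At the crest the centripetal acceleration points downward (toward the centre of the arc), so mg − N = mv²/r.
N = m(g − v²/r) = 1440 × (10.0 − (27.4)²/249) = 1440 × (10.0 − 3.015) = 1440 × 6.985 = 10060 N.

10100 N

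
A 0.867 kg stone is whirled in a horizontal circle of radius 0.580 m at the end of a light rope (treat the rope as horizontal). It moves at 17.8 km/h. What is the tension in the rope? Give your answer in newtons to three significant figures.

v = 17.8 km/h = 17.8/3.6 = 4.944 m/s.
The tension is the only horizontal force, so it supplies the full centripetal force: T = m v²/r = 0.867 × (4.944)²/0.580 = 0.867 × 24.45/0.580 = 36.54 N.

36.5 N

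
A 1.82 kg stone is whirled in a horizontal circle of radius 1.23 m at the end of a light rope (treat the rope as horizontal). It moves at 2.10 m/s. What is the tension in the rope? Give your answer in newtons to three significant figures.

6.53 N

The tension is the only horizontal force, so it supplies the full centripetal force: T = m v²/r = 1.82 × (2.100)²/1.23 = 1.82 × 4.410/1.23 = 6.525 N.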